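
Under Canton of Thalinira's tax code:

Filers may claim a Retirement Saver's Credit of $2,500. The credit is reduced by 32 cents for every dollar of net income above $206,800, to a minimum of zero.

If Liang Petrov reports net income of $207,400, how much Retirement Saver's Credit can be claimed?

$2,308

Retirement Saver's Credit: 32% of the $600 excess over $206,800 is $192; credit = $2,500 − $192 = $2,308.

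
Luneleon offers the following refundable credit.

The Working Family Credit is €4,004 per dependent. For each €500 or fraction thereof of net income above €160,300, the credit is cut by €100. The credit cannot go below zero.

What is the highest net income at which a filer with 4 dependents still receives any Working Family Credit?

€240,300

Full credit = 4 × €4,004 = €16,016.
After 160 increments the reduction is 160 × €100 = €16,000, leaving €16; one more increment wipes it out. Increment 160 ends at excess 160 × €500 = €80,000, so the highest qualifying income is €160,300 + €80,000 = €240,300.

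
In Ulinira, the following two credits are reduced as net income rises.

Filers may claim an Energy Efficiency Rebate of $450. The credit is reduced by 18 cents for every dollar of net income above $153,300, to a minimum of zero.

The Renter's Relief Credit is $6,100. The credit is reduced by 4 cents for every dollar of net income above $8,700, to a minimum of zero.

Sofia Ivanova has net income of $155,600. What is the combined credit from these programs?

Energy Efficiency Rebate: 18% of the $2,300 excess over $153,300 is $414; credit = $450 − $414 = $36.
Renter's Relief Credit: 4% of the $146,900 excess over $8,700 is $5,876; credit = $6,100 − $5,876 = $224.
Total: $36 + $224 = $260.

$260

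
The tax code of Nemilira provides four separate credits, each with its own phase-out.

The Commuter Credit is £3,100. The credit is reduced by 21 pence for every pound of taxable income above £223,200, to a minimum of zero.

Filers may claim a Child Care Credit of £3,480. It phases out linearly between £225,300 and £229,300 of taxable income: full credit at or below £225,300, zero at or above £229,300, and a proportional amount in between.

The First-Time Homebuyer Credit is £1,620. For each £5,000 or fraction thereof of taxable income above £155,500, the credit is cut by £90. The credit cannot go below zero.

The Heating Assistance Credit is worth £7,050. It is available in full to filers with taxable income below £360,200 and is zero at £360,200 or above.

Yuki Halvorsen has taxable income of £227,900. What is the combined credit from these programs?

Commuter Credit: 21% of the £4,700 excess over £223,200 is £987; credit = £3,100 − £987 = £2,113.
Child Care Credit: £227,900 is £2,600 into a £4,000 phase-out range, leaving 1,400/4,000 of the credit: £3,480 × 1,400/4,000 = £1,218.
First-Time Homebuyer Credit: income exceeds £155,500 by £72,400, which is 15 full-or-partial £5,000 increments; reduction = 15 × £90 = £1,350, leaving £270.
Heating Assistance Credit: £227,900 is below the £360,200 cutoff, so the full £7,050 applies.
Total: £2,113 + £1,218 + £270 + £7,050 = £10,651.

£10,651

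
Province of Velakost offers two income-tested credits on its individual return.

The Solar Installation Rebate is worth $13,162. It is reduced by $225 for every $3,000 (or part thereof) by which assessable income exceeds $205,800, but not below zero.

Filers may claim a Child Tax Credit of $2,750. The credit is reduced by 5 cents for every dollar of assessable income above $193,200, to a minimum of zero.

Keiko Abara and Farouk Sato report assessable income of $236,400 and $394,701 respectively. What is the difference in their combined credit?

$11,277

Keiko ($236,400): Solar Installation Rebate: income exceeds $205,800 by $30,600, which is 11 full-or-partial $3,000 increments; reduction = 11 × $225 = $2,475, leaving $10,687. Child Tax Credit: 5% of the $43,200 excess over $193,200 is $2,160; credit = $2,750 − $2,160 = $590. total $10,687 + $590 = $11,277
Farouk ($394,701): Solar Installation Rebate: income exceeds $205,800 by $188,901 → 63 increments × $225 = $14,175 ≥ base, so the credit is $0. Child Tax Credit: 5% of the $201,501 excess over $193,200 is $10,075.05 ≥ base, so the credit is $0. total $0 + $0 = $0
Difference: |$11,277 − $0| = $11,277.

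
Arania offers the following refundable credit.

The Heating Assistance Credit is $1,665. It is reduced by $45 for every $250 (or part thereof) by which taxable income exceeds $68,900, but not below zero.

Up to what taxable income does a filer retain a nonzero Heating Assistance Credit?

$77,900

After 36 increments the reduction is 36 × $45 = $1,620, leaving $45; one more increment wipes it out. Increment 36 ends at excess 36 × $250 = $9,000, so the highest qualifying income is $68,900 + $9,000 = $77,900.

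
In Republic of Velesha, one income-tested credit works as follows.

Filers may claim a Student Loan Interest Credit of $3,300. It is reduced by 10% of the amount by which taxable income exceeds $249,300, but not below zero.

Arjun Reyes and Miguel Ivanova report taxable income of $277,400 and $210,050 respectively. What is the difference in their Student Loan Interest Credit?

Arjun ($277,400): Student Loan Interest Credit: 10% of the $28,100 excess over $249,300 is $2,810; credit = $3,300 − $2,810 = $490.
Miguel ($210,050): Student Loan Interest Credit: $210,050 is at or below the $249,300 threshold, so the full $3,300 applies.
Difference: |$490 − $3,300| = $2,810.

$2,810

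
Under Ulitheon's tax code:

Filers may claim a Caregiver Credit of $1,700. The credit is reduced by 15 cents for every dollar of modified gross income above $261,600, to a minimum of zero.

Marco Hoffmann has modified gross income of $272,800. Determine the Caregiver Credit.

Caregiver Credit: 15% of the $11,200 excess over $261,600 is $1,680; credit = $1,700 − $1,680 = $20.

$20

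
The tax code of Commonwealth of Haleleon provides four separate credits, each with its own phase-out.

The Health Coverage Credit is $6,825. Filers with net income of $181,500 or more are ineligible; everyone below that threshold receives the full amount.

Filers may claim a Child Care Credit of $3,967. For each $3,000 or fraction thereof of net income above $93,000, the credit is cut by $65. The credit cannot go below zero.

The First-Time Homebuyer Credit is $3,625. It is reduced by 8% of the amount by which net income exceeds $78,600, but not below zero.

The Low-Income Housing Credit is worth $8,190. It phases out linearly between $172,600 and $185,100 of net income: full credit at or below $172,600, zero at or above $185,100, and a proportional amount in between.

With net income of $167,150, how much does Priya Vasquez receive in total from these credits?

Health Coverage Credit: $167,150 is below the $181,500 cutoff, so the full $6,825 applies.
Child Care Credit: income exceeds $93,000 by $74,150, which is 25 full-or-partial $3,000 increments; reduction = 25 × $65 = $1,625, leaving $2,342.
First-Time Homebuyer Credit: 8% of the $88,550 excess over $78,600 is $7,084 ≥ base, so the credit is $0.
Low-Income Housing Credit: $167,150 is at or below the $172,600 threshold, so the full $8,190 applies.
Total: $6,825 + $2,342 + $0 + $8,190 = $17,357.

$17,357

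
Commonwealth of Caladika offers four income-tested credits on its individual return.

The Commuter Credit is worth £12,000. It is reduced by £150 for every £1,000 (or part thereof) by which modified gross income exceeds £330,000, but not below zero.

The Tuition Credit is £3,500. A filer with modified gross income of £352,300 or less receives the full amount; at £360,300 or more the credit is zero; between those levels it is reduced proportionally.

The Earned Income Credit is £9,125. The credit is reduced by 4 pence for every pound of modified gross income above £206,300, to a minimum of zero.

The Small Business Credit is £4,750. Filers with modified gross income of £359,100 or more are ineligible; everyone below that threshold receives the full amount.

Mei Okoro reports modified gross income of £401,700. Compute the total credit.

£2,509

Commuter Credit: income exceeds £330,000 by £71,700, which is 72 full-or-partial £1,000 increments; reduction = 72 × £150 = £10,800, leaving £1,200.
Tuition Credit: £401,700 is at or above £360,300, so the credit is £0.
Earned Income Credit: 4% of the £195,400 excess over £206,300 is £7,816; credit = £9,125 − £7,816 = £1,309.
Small Business Credit: £401,700 meets or exceeds the £359,100 cutoff, so the credit is £0.
Total: £1,200 + £0 + £1,309 + £0 = £2,509.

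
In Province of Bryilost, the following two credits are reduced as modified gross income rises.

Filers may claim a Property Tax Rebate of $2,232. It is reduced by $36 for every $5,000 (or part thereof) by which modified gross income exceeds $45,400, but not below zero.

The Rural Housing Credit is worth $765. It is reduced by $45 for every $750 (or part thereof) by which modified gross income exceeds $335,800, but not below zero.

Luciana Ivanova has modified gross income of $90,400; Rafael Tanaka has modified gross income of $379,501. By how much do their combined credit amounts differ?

$2,673

Luciana ($90,400): Property Tax Rebate: income exceeds $45,400 by $45,000, which is 9 full-or-partial $5,000 increments; reduction = 9 × $36 = $324, leaving $1,908. Rural Housing Credit: $90,400 is at or below the $335,800 threshold, so the full $765 applies. total $1,908 + $765 = $2,673
Rafael ($379,501): Property Tax Rebate: income exceeds $45,400 by $334,101 → 67 increments × $36 = $2,412 ≥ base, so the credit is $0. Rural Housing Credit: income exceeds $335,800 by $43,701 → 59 increments × $45 = $2,655 ≥ base, so the credit is $0. total $0 + $0 = $0
Difference: |$2,673 − $0| = $2,673.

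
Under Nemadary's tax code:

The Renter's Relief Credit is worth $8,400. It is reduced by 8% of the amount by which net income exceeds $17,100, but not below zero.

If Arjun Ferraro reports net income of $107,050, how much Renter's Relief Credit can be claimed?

$1,204

Renter's Relief Credit: 8% of the $89,950 excess over $17,100 is $7,196; credit = $8,400 − $7,196 = $1,204.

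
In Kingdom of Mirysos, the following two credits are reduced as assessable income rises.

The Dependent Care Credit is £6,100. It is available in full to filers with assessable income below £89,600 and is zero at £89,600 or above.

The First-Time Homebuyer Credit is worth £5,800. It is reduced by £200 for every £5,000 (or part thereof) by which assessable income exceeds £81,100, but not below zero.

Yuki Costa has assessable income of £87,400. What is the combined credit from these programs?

£11,500

Dependent Care Credit: £87,400 is below the £89,600 cutoff, so the full £6,100 applies.
First-Time Homebuyer Credit: income exceeds £81,100 by £6,300, which is 2 full-or-partial £5,000 increments; reduction = 2 × £200 = £400, leaving £5,400.
Total: £6,100 + £5,400 = £11,500.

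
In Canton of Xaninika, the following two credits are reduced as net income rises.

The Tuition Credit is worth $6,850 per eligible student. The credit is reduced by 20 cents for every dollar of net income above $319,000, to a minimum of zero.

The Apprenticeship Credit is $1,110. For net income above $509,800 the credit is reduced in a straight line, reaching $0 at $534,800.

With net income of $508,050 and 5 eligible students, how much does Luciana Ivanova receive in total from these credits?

Tuition Credit: base = 5 × $6,850 = $34,250. 20% of the $189,050 excess over $319,000 is $37,810 ≥ base, so the credit is $0.
Apprenticeship Credit: $508,050 is at or below the $509,800 threshold, so the full $1,110 applies.
Total: $0 + $1,110 = $1,110.

$1,110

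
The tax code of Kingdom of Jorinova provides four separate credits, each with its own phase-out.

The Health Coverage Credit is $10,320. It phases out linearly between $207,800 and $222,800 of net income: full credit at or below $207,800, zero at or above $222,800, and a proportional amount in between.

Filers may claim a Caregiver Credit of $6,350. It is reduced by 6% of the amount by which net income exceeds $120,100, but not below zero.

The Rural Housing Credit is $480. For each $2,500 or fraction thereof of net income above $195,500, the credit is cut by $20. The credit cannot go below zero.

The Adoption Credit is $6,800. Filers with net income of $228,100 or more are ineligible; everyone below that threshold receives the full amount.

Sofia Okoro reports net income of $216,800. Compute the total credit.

$11,776

Health Coverage Credit: $216,800 is $9,000 into a $15,000 phase-out range, leaving 6,000/15,000 of the credit: $10,320 × 6,000/15,000 = $4,128.
Caregiver Credit: 6% of the $96,700 excess over $120,100 is $5,802; credit = $6,350 − $5,802 = $548.
Rural Housing Credit: income exceeds $195,500 by $21,300, which is 9 full-or-partial $2,500 increments; reduction = 9 × $20 = $180, leaving $300.
Adoption Credit: $216,800 is below the $228,100 cutoff, so the full $6,800 applies.
Total: $4,128 + $548 + $300 + $6,800 = $11,776.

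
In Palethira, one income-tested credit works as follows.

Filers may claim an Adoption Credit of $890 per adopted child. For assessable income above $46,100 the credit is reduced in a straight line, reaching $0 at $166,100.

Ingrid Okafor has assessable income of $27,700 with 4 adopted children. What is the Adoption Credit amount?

$3,560

Adoption Credit: base = 4 × $890 = $3,560. $27,700 is at or below the $46,100 threshold, so the full $3,560 applies.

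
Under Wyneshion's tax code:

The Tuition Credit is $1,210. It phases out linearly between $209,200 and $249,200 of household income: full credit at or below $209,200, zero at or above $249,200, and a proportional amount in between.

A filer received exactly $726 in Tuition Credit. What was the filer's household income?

$225,200

$726 is 726/1,210 of the full $1,210, so 484/1,210 of the $40,000 range has been used: income = $209,200 + $40,000 × 484/1,210 = $225,200.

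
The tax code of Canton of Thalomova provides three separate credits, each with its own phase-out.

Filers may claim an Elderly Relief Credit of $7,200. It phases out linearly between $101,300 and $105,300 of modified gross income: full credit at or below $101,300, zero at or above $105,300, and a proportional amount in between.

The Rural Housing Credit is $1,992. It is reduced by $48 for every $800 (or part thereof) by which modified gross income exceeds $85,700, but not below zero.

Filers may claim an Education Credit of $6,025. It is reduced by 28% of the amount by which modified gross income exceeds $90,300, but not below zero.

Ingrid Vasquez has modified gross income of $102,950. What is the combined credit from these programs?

$7,649

Elderly Relief Credit: $102,950 is $1,650 into a $4,000 phase-out range, leaving 2,350/4,000 of the credit: $7,200 × 2,350/4,000 = $4,230.
Rural Housing Credit: income exceeds $85,700 by $17,250, which is 22 full-or-partial $800 increments; reduction = 22 × $48 = $1,056, leaving $936.
Education Credit: 28% of the $12,650 excess over $90,300 is $3,542; credit = $6,025 − $3,542 = $2,483.
Total: $4,230 + $936 + $2,483 = $7,649.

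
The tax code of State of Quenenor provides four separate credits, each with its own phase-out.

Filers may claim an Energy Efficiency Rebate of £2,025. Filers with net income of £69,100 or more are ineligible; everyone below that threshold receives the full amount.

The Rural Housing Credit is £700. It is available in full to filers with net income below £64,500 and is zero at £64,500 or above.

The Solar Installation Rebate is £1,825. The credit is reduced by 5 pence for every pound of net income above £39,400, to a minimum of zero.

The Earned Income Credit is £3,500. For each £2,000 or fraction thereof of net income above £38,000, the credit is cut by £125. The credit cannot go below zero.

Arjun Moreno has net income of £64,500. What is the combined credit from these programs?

£4,345

Energy Efficiency Rebate: £64,500 is below the £69,100 cutoff, so the full £2,025 applies.
Rural Housing Credit: £64,500 meets or exceeds the £64,500 cutoff, so the credit is £0.
Solar Installation Rebate: 5% of the £25,100 excess over £39,400 is £1,255; credit = £1,825 − £1,255 = £570.
Earned Income Credit: income exceeds £38,000 by £26,500, which is 14 full-or-partial £2,000 increments; reduction = 14 × £125 = £1,750, leaving £1,750.
Total: £2,025 + £0 + £570 + £1,750 = £4,345.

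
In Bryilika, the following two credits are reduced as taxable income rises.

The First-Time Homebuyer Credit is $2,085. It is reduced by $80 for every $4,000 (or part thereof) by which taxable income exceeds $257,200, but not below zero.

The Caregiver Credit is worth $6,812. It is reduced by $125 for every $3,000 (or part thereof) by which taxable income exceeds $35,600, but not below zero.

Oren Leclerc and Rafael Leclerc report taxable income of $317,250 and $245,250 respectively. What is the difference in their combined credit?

$1,280

Oren ($317,250): First-Time Homebuyer Credit: income exceeds $257,200 by $60,050, which is 16 full-or-partial $4,000 increments; reduction = 16 × $80 = $1,280, leaving $805. Caregiver Credit: income exceeds $35,600 by $281,650 → 94 increments × $125 = $11,750 ≥ base, so the credit is $0. total $805 + $0 = $805
Rafael ($245,250): First-Time Homebuyer Credit: $245,250 is at or below the $257,200 threshold, so the full $2,085 applies. Caregiver Credit: income exceeds $35,600 by $209,650 → 70 increments × $125 = $8,750 ≥ base, so the credit is $0. total $2,085 + $0 = $2,085
Difference: |$805 − $2,085| = $1,280.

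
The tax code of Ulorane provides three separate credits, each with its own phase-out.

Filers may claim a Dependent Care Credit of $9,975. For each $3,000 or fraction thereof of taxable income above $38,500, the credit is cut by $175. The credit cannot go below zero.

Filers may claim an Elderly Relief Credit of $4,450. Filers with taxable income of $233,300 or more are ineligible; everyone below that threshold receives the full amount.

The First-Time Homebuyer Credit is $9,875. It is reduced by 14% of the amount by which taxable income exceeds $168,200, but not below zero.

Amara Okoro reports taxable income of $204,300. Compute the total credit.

Dependent Care Credit: income exceeds $38,500 by $165,800, which is 56 full-or-partial $3,000 increments; reduction = 56 × $175 = $9,800, leaving $175.
Elderly Relief Credit: $204,300 is below the $233,300 cutoff, so the full $4,450 applies.
First-Time Homebuyer Credit: 14% of the $36,100 excess over $168,200 is $5,054; credit = $9,875 − $5,054 = $4,821.
Total: $175 + $4,450 + $4,821 = $9,446.

$9,446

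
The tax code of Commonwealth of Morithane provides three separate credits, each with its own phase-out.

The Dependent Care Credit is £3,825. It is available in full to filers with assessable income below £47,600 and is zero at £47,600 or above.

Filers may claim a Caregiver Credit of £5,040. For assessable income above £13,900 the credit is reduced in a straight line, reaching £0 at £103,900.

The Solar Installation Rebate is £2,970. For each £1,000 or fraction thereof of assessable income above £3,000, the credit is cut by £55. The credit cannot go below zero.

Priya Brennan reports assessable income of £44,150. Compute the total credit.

£7,831

Dependent Care Credit: £44,150 is below the £47,600 cutoff, so the full £3,825 applies.
Caregiver Credit: £44,150 is £30,250 into a £90,000 phase-out range, leaving 59,750/90,000 of the credit: £5,040 × 59,750/90,000 = £3,346.
Solar Installation Rebate: income exceeds £3,000 by £41,150, which is 42 full-or-partial £1,000 increments; reduction = 42 × £55 = £2,310, leaving £660.
Total: £3,825 + £3,346 + £660 = £7,831.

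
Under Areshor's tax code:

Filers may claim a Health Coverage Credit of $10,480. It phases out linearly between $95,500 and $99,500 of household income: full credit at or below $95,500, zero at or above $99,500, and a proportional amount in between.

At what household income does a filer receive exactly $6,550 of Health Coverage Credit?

$97,000

$6,550 is 6,550/10,480 of the full $10,480, so 3,930/10,480 of the $4,000 range has been used: income = $95,500 + $4,000 × 3,930/10,480 = $97,000.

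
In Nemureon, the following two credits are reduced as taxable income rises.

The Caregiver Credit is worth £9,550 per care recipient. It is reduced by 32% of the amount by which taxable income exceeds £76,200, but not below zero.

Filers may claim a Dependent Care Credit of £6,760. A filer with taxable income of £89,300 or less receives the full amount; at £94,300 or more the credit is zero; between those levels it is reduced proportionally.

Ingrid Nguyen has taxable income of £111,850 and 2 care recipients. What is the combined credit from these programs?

Caregiver Credit: base = 2 × £9,550 = £19,100. 32% of the £35,650 excess over £76,200 is £11,408; credit = £19,100 − £11,408 = £7,692.
Dependent Care Credit: £111,850 is at or above £94,300, so the credit is £0.
Total: £7,692 + £0 = £7,692.

£7,692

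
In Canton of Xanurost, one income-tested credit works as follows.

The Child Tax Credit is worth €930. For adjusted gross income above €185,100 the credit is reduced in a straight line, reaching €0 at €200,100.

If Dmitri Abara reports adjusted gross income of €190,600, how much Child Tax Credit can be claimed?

Child Tax Credit: €190,600 is €5,500 into a €15,000 phase-out range, leaving 9,500/15,000 of the credit: €930 × 9,500/15,000 = €589.

€589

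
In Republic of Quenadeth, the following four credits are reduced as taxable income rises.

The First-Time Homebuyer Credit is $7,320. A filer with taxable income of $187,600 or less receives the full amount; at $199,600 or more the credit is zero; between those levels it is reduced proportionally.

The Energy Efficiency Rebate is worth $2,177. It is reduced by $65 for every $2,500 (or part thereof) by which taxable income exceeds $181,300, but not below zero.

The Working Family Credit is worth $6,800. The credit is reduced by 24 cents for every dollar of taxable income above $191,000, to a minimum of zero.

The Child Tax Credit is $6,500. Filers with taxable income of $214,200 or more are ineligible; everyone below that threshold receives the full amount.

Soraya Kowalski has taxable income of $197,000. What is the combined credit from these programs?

$15,168

First-Time Homebuyer Credit: $197,000 is $9,400 into a $12,000 phase-out range, leaving 2,600/12,000 of the credit: $7,320 × 2,600/12,000 = $1,586.
Energy Efficiency Rebate: income exceeds $181,300 by $15,700, which is 7 full-or-partial $2,500 increments; reduction = 7 × $65 = $455, leaving $1,722.
Working Family Credit: 24% of the $6,000 excess over $191,000 is $1,440; credit = $6,800 − $1,440 = $5,360.
Child Tax Credit: $197,000 is below the $214,200 cutoff, so the full $6,500 applies.
Total: $1,586 + $1,722 + $5,360 + $6,500 = $15,168.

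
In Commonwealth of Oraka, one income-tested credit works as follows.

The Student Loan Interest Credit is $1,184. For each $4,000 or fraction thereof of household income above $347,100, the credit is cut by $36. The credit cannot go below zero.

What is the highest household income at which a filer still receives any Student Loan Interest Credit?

After 32 increments the reduction is 32 × $36 = $1,152, leaving $32; one more increment wipes it out. Increment 32 ends at excess 32 × $4,000 = $128,000, so the highest qualifying income is $347,100 + $128,000 = $475,100.

$475,100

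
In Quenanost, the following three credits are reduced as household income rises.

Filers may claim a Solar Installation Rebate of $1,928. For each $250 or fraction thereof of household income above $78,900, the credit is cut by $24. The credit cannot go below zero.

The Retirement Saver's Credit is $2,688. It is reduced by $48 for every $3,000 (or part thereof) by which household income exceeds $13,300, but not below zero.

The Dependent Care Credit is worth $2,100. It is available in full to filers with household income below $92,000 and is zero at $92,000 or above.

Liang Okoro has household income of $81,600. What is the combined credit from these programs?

Solar Installation Rebate: income exceeds $78,900 by $2,700, which is 11 full-or-partial $250 increments; reduction = 11 × $24 = $264, leaving $1,664.
Retirement Saver's Credit: income exceeds $13,300 by $68,300, which is 23 full-or-partial $3,000 increments; reduction = 23 × $48 = $1,104, leaving $1,584.
Dependent Care Credit: $81,600 is below the $92,000 cutoff, so the full $2,100 applies.
Total: $1,664 + $1,584 + $2,100 = $5,348.

$5,348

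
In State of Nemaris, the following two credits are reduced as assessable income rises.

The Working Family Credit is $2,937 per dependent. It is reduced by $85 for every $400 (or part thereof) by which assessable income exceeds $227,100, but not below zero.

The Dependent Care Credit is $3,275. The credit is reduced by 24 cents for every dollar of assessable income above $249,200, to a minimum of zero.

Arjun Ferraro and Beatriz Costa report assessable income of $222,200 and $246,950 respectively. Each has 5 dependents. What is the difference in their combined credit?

Arjun ($222,200): Working Family Credit: base = 5 × $2,937 = $14,685. $222,200 is at or below the $227,100 threshold, so the full $14,685 applies. Dependent Care Credit: $222,200 is at or below the $249,200 threshold, so the full $3,275 applies. total $14,685 + $3,275 = $17,960
Beatriz ($246,950): Working Family Credit: base = 5 × $2,937 = $14,685. income exceeds $227,100 by $19,850, which is 50 full-or-partial $400 increments; reduction = 50 × $85 = $4,250, leaving $10,435. Dependent Care Credit: $246,950 is at or below the $249,200 threshold, so the full $3,275 applies. total $10,435 + $3,275 = $13,710
Difference: |$17,960 − $13,710| = $4,250.

$4,250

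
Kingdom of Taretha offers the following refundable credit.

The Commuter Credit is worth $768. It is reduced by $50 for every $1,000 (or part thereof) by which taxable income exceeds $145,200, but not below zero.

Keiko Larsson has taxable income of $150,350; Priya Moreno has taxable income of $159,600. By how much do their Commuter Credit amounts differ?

Keiko ($150,350): Commuter Credit: income exceeds $145,200 by $5,150, which is 6 full-or-partial $1,000 increments; reduction = 6 × $50 = $300, leaving $468.
Priya ($159,600): Commuter Credit: income exceeds $145,200 by $14,400, which is 15 full-or-partial $1,000 increments; reduction = 15 × $50 = $750, leaving $18.
Difference: |$468 − $18| = $450.

$450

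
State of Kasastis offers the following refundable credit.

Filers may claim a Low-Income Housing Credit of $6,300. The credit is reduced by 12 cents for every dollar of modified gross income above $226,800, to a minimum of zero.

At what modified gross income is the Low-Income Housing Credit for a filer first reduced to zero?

$279,300

The credit falls by 12% of each dollar above $226,800, so it reaches zero when the excess is $6,300 / 12% = $52,500: income = $226,800 + $52,500 = $279,300.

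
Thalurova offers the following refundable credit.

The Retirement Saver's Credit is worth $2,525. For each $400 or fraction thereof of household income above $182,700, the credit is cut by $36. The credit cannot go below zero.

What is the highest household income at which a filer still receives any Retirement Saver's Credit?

After 70 increments the reduction is 70 × $36 = $2,520, leaving $5; one more increment wipes it out. Increment 70 ends at excess 70 × $400 = $28,000, so the highest qualifying income is $182,700 + $28,000 = $210,700.

$210,700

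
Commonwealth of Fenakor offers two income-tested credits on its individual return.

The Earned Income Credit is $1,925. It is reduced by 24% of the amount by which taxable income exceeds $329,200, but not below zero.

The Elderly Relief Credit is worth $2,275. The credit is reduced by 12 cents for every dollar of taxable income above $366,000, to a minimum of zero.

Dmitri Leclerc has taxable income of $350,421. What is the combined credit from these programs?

Earned Income Credit: 24% of the $21,221 excess over $329,200 is $5,093.04 ≥ base, so the credit is $0.
Elderly Relief Credit: $350,421 is at or below the $366,000 threshold, so the full $2,275 applies.
Total: $0 + $2,275 = $2,275.

$2,275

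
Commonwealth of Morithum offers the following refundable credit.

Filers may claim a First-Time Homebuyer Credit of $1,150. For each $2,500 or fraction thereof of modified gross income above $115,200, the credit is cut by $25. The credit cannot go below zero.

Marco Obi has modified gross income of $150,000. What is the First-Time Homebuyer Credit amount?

$800

First-Time Homebuyer Credit: income exceeds $115,200 by $34,800, which is 14 full-or-partial $2,500 increments; reduction = 14 × $25 = $350, leaving $800.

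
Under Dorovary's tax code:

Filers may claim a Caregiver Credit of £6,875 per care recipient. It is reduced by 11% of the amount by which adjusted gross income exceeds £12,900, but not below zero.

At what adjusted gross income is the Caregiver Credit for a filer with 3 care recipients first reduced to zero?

£200,400

Full credit = 3 × £6,875 = £20,625.
The credit falls by 11% of each pound above £12,900, so it reaches zero when the excess is £20,625 / 11% = £187,500: income = £12,900 + £187,500 = £200,400.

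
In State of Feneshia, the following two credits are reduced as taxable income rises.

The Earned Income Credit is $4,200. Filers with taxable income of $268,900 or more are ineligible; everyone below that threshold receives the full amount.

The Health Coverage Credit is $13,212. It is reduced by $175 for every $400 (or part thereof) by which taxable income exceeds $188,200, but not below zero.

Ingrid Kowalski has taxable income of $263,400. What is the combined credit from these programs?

Earned Income Credit: $263,400 is below the $268,900 cutoff, so the full $4,200 applies.
Health Coverage Credit: income exceeds $188,200 by $75,200 → 188 increments × $175 = $32,900 ≥ base, so the credit is $0.
Total: $4,200 + $0 = $4,200.

$4,200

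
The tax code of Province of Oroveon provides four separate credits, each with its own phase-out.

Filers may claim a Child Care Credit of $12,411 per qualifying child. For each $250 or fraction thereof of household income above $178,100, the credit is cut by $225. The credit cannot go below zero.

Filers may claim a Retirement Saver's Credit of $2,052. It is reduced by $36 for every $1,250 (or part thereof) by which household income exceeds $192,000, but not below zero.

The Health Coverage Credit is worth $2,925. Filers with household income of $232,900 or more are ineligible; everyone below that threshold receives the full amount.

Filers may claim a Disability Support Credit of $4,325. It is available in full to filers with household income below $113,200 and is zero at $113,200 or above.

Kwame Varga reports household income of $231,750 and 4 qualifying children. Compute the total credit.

$5,094

Child Care Credit: base = 4 × $12,411 = $49,644. income exceeds $178,100 by $53,650, which is 215 full-or-partial $250 increments; reduction = 215 × $225 = $48,375, leaving $1,269.
Retirement Saver's Credit: income exceeds $192,000 by $39,750, which is 32 full-or-partial $1,250 increments; reduction = 32 × $36 = $1,152, leaving $900.
Health Coverage Credit: $231,750 is below the $232,900 cutoff, so the full $2,925 applies.
Disability Support Credit: $231,750 meets or exceeds the $113,200 cutoff, so the credit is $0.
Total: $1,269 + $900 + $2,925 + $0 = $5,094.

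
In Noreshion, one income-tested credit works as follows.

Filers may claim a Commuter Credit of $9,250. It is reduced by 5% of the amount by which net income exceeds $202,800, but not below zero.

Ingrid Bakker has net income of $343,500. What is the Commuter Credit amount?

$2,215

Commuter Credit: 5% of the $140,700 excess over $202,800 is $7,035; credit = $9,250 − $7,035 = $2,215.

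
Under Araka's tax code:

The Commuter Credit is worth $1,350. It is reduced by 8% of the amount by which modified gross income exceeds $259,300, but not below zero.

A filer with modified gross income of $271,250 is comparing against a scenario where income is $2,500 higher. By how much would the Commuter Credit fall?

At $271,250 — 8% of the $11,950 excess over $259,300 is $956; credit = $1,350 − $956 = $394.
At $273,750 — 8% of the $14,450 excess over $259,300 is $1,156; credit = $1,350 − $1,156 = $194.
Lost: $394 − $194 = $200.

$200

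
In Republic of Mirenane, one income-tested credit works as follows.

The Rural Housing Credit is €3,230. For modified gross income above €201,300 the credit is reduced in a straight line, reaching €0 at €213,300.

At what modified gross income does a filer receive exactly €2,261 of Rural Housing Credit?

€204,900

€2,261 is 2,261/3,230 of the full €3,230, so 969/3,230 of the €12,000 range has been used: income = €201,300 + €12,000 × 969/3,230 = €204,900.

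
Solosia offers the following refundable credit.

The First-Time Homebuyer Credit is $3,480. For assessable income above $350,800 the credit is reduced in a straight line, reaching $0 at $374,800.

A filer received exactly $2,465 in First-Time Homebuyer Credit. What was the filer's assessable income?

$2,465 is 2,465/3,480 of the full $3,480, so 1,015/3,480 of the $24,000 range has been used: income = $350,800 + $24,000 × 1,015/3,480 = $357,800.

$357,800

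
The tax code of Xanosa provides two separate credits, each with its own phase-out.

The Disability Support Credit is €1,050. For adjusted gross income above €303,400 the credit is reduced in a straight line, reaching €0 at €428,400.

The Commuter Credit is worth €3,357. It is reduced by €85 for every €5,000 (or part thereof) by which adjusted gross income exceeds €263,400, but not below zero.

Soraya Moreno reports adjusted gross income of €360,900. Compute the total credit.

Disability Support Credit: €360,900 is €57,500 into a €125,000 phase-out range, leaving 67,500/125,000 of the credit: €1,050 × 67,500/125,000 = €567.
Commuter Credit: income exceeds €263,400 by €97,500, which is 20 full-or-partial €5,000 increments; reduction = 20 × €85 = €1,700, leaving €1,657.
Total: €567 + €1,657 = €2,224.

€2,224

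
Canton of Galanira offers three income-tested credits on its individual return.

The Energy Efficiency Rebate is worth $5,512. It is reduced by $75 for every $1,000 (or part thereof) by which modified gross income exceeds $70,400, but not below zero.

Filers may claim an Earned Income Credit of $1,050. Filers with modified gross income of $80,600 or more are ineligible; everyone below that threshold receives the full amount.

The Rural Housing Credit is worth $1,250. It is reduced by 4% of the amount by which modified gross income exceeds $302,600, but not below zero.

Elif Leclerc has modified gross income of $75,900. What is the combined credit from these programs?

$7,362

Energy Efficiency Rebate: income exceeds $70,400 by $5,500, which is 6 full-or-partial $1,000 increments; reduction = 6 × $75 = $450, leaving $5,062.
Earned Income Credit: $75,900 is below the $80,600 cutoff, so the full $1,050 applies.
Rural Housing Credit: $75,900 is at or below the $302,600 threshold, so the full $1,250 applies.
Total: $5,062 + $1,050 + $1,250 = $7,362.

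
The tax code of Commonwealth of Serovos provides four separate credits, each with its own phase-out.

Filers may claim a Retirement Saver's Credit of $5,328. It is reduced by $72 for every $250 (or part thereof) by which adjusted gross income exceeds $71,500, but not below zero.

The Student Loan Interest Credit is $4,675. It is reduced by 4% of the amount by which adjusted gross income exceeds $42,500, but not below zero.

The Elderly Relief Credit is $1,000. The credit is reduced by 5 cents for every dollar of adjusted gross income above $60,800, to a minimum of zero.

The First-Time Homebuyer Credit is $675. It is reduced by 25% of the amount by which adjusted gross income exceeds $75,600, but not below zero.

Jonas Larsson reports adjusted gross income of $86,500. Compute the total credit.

$3,923

Retirement Saver's Credit: income exceeds $71,500 by $15,000, which is 60 full-or-partial $250 increments; reduction = 60 × $72 = $4,320, leaving $1,008.
Student Loan Interest Credit: 4% of the $44,000 excess over $42,500 is $1,760; credit = $4,675 − $1,760 = $2,915.
Elderly Relief Credit: 5% of the $25,700 excess over $60,800 is $1,285 ≥ base, so the credit is $0.
First-Time Homebuyer Credit: 25% of the $10,900 excess over $75,600 is $2,725 ≥ base, so the credit is $0.
Total: $1,008 + $2,915 + $0 + $0 = $3,923.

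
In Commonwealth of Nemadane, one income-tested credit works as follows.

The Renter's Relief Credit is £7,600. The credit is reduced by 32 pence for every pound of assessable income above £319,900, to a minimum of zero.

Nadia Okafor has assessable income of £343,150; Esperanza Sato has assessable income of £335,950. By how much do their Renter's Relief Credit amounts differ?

£2,304

Nadia (£343,150): Renter's Relief Credit: 32% of the £23,250 excess over £319,900 is £7,440; credit = £7,600 − £7,440 = £160.
Esperanza (£335,950): Renter's Relief Credit: 32% of the £16,050 excess over £319,900 is £5,136; credit = £7,600 − £5,136 = £2,464.
Difference: |£160 − £2,464| = £2,304.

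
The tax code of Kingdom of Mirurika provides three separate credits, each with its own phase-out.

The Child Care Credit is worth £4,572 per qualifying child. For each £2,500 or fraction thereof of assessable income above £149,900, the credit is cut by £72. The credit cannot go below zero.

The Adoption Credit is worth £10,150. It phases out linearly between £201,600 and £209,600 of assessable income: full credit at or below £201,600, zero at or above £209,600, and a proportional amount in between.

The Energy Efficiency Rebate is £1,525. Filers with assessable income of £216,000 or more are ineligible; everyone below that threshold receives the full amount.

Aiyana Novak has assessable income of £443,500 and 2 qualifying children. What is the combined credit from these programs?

£648

Child Care Credit: base = 2 × £4,572 = £9,144. income exceeds £149,900 by £293,600, which is 118 full-or-partial £2,500 increments; reduction = 118 × £72 = £8,496, leaving £648.
Adoption Credit: £443,500 is at or above £209,600, so the credit is £0.
Energy Efficiency Rebate: £443,500 meets or exceeds the £216,000 cutoff, so the credit is £0.
Total: £648 + £0 + £0 = £648.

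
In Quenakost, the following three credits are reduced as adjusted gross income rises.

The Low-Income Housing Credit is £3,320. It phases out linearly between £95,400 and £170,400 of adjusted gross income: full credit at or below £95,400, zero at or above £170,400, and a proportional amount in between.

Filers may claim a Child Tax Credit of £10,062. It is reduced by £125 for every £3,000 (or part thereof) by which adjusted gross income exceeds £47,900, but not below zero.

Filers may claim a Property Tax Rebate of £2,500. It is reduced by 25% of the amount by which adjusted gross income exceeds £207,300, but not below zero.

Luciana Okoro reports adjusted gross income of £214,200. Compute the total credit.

Low-Income Housing Credit: £214,200 is at or above £170,400, so the credit is £0.
Child Tax Credit: income exceeds £47,900 by £166,300, which is 56 full-or-partial £3,000 increments; reduction = 56 × £125 = £7,000, leaving £3,062.
Property Tax Rebate: 25% of the £6,900 excess over £207,300 is £1,725; credit = £2,500 − £1,725 = £775.
Total: £0 + £3,062 + £775 = £3,837.

£3,837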